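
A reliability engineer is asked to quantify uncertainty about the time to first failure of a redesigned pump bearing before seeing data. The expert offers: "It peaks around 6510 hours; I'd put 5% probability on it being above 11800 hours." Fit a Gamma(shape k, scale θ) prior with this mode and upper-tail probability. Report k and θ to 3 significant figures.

Gamma(k,θ) with k>1 has mode (k−1)θ, so θ = 6510/(k−1).
Need P(X < 11800) = 0.95 with θ tied to k this way. Start at k = 2, θ = 6510: P(X<11800) ≈ 0.541.
Too low — raise k to concentrate. Iterating converges to k ≈ 8.88.
Then θ = 6510/(8.88−1) ≈ 827.

k ≈ 8.88, θ ≈ 827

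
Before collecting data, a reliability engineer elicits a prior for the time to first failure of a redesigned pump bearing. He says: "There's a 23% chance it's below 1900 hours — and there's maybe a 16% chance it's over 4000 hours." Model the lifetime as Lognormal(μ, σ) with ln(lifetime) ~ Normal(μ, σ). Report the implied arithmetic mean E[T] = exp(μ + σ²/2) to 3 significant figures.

If T ~ Lognormal(μ,σ) then ln T ~ Normal(μ,σ), so the p-quantile of ln T is μ + z_p·σ.
ln(1900) = 7.55 and ln(4000) = 8.294; z_{0.23} = -0.7388, z_{0.84} = 0.9945.
σ = (8.294 − 7.55)/(0.9945 − (-0.7388)) = 0.429.
μ = 7.55 − (-0.7388)·0.429 = 7.867.
E[T] = exp(μ + σ²/2) = exp(7.867 + 0.0922) = 2860 hours.

E[T] ≈ 2860 hours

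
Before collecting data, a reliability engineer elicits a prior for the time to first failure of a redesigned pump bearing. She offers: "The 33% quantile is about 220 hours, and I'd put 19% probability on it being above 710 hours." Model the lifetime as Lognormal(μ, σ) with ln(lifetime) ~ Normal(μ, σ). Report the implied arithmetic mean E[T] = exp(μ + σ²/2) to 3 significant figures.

E[T] ≈ 483 hours

If T ~ Lognormal(μ,σ) then ln T ~ Normal(μ,σ), so the p-quantile of ln T is μ + z_p·σ.
ln(220) = 5.394 and ln(710) = 6.565; z_{0.33} = -0.4399, z_{0.81} = 0.8779.
σ = (6.565 − 5.394)/(0.8779 − (-0.4399)) = 0.889.
μ = 5.394 − (-0.4399)·0.889 = 5.785.
E[T] = exp(μ + σ²/2) = exp(5.785 + 0.3952) = 483 hours.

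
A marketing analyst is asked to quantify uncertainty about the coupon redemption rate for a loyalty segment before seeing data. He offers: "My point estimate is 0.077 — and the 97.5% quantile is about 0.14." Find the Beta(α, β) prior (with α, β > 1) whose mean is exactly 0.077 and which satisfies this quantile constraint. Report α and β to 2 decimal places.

With mean 0.077 fixed, write α = 0.077s, β = 0.923s where s = α+β.
Need P(θ < 0.14) = 0.975 under Beta(0.077s, 0.923s). Normal approximation: (q−m)/√(m(1−m)/s) ≈ z_{0.975} = 1.96, so s ≈ 0.077·0.923·(1.96)²/(0.14−0.077)² = 68.8.
At s = 68.8: P(θ<0.14) ≈ 0.959. Adjusting to match 0.975 gives s ≈ 89.90.
So α = 0.077·89.90 ≈ 6.92, β = 0.923·89.90 ≈ 82.98.

α ≈ 6.92, β ≈ 82.98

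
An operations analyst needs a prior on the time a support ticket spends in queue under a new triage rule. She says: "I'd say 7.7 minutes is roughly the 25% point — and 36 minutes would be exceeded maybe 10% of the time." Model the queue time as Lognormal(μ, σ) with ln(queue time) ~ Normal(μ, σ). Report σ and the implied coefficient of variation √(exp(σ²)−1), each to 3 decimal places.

If T ~ Lognormal(μ,σ) then ln T ~ Normal(μ,σ), so the p-quantile of ln T is μ + z_p·σ.
ln(7.7) = 2.041 and ln(36) = 3.584; z_{0.25} = -0.6745, z_{0.9} = 1.282.
σ = (3.584 − 2.041)/(1.282 − (-0.6745)) = 0.788.
μ = 2.041 − (-0.6745)·0.788 = 2.573.
CV = √(exp(σ²)−1) = √(exp(0.6217)−1) = 0.928.

σ ≈ 0.788, CV ≈ 0.928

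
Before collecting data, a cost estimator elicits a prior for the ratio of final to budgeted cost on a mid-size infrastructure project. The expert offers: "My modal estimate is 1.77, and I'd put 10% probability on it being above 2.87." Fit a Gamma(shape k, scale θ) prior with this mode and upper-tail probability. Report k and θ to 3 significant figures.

k ≈ 9.06, θ ≈ 0.22

Gamma(k,θ) with k>1 has mode (k−1)θ, so θ = 1.77/(k−1).
Need P(X < 2.87) = 0.9 with θ tied to k this way. Start at k = 2, θ = 1.77: P(X<2.87) ≈ 0.482.
Too low — raise k to concentrate. Iterating converges to k ≈ 9.06.
Then θ = 1.77/(9.06−1) ≈ 0.22.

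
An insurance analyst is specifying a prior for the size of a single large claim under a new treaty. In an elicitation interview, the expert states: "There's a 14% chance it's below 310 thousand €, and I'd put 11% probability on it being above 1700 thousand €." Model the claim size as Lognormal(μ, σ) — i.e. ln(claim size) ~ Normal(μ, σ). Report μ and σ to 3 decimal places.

If T ~ Lognormal(μ,σ) then ln T ~ Normal(μ,σ), so the p-quantile of ln T is μ + z_p·σ.
ln(310) = 5.737 and ln(1700) = 7.438; z_{0.14} = -1.08, z_{0.89} = 1.227.
σ = (7.438 − 5.737)/(1.227 − (-1.08)) = 0.738.
μ = 5.737 − (-1.08)·0.738 = 6.534.

μ ≈ 6.534, σ ≈ 0.738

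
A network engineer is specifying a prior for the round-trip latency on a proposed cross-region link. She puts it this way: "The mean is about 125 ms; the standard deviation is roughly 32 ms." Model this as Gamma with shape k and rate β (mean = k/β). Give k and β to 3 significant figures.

For Gamma(k, rate β): mean = k/β, variance = k/β², so CV = 1/√k.
CV = SD/mean = 32/125 = 0.256, hence k = 1/CV² = 15.3.
Then β = k/mean = 15.3/125 = 0.122.

k ≈ 15.3, β ≈ 0.122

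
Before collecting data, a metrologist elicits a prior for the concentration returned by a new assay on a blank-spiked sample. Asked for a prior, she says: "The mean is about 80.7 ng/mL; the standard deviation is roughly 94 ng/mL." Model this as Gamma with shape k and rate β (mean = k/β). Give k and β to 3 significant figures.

k ≈ 0.737, β ≈ 0.00913

For Gamma(k, rate β): mean = k/β, variance = k/β², so CV = 1/√k.
CV = SD/mean = 94/80.7 = 1.165, hence k = 1/CV² = 0.737.
Then β = k/mean = 0.737/80.7 = 0.00913.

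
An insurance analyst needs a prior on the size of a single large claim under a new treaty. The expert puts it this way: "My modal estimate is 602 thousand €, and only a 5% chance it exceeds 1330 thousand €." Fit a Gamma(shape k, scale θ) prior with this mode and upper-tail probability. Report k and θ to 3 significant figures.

Gamma(k,θ) with k>1 has mode (k−1)θ, so θ = 602/(k−1).
Need P(X < 1330) = 0.95 with θ tied to k this way. Start at k = 2, θ = 602: P(X<1330) ≈ 0.648.
Too low — raise k to concentrate. Iterating converges to k ≈ 5.38.
Then θ = 602/(5.38−1) ≈ 138.

k ≈ 5.38, θ ≈ 138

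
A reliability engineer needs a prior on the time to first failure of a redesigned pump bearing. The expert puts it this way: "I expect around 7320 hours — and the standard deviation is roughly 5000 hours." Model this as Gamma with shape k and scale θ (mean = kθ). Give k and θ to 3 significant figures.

For Gamma(k, scale θ): mean = kθ, variance = kθ², so CV = 1/√k.
CV = SD/mean = 5000/7320 = 0.6831, hence k = 1/CV² = 2.14.
Then θ = mean/k = 7320/2.14 = 3420.

k ≈ 2.14, θ ≈ 3420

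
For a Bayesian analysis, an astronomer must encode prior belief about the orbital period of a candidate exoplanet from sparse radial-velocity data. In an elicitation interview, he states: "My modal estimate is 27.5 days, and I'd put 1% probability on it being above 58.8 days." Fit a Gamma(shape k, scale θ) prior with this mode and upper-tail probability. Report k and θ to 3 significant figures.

k ≈ 9.4, θ ≈ 3.28

Gamma(k,θ) with k>1 has mode (k−1)θ, so θ = 27.5/(k−1).
Need P(X < 58.8) = 0.99 with θ tied to k this way. Start at k = 2, θ = 27.5: P(X<58.8) ≈ 0.630.
Too low — raise k to concentrate. Iterating converges to k ≈ 9.4.
Then θ = 27.5/(9.4−1) ≈ 3.28.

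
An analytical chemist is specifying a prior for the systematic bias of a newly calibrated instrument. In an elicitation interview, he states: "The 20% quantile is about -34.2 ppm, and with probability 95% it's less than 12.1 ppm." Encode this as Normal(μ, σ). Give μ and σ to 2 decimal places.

μ = -18.53, σ = 18.62

For Normal(μ,σ), the p-quantile is μ + z_p·σ. Here z_{0.2} = -0.8416, z_{0.95} = 1.645.
So -34.2 = μ − 0.8416σ and 12.1 = μ + 1.645σ.
Subtracting: σ = (12.1 − -34.2)/(1.645 − (-0.8416)) = 18.62.
Then μ = -34.2 − (-0.8416)·18.62 = -18.53.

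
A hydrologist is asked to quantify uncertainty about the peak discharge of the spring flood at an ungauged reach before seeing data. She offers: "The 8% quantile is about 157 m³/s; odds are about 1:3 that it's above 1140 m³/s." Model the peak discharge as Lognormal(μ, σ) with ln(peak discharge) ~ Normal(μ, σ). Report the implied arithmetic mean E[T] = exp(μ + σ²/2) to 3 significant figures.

E[T] ≈ 944 m³/s

If T ~ Lognormal(μ,σ) then ln T ~ Normal(μ,σ), so the p-quantile of ln T is μ + z_p·σ.
ln(157) = 5.056 and ln(1140) = 7.039; z_{0.08} = -1.405, z_{0.75} = 0.6745.
σ = (7.039 − 5.056)/(0.6745 − (-1.405)) = 0.953.
μ = 5.056 − (-1.405)·0.953 = 6.396.
E[T] = exp(μ + σ²/2) = exp(6.396 + 0.4544) = 944 m³/s.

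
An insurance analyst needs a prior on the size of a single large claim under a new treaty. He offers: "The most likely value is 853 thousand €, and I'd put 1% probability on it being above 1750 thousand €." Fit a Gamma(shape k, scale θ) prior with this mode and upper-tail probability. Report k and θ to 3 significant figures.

Gamma(k,θ) with k>1 has mode (k−1)θ, so θ = 853/(k−1).
Need P(X < 1750) = 0.99 with θ tied to k this way. Start at k = 2, θ = 853: P(X<1750) ≈ 0.608.
Too low — raise k to concentrate. Iterating converges to k ≈ 10.5.
Then θ = 853/(10.5−1) ≈ 90.1.

k ≈ 10.5, θ ≈ 90.1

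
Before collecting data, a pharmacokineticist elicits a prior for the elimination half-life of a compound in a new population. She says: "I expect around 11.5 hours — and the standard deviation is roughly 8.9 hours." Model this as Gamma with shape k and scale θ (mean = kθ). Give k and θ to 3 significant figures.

For Gamma(k, scale θ): mean = kθ, variance = kθ², so CV = 1/√k.
CV = SD/mean = 8.9/11.5 = 0.7739, hence k = 1/CV² = 1.67.
Then θ = mean/k = 11.5/1.67 = 6.89.

k ≈ 1.67, θ ≈ 6.89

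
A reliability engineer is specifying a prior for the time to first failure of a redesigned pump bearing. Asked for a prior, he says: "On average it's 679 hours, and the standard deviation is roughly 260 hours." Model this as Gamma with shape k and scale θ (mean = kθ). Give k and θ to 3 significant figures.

For Gamma(k, scale θ): mean = kθ, variance = kθ², so CV = 1/√k.
CV = SD/mean = 260/679 = 0.3829, hence k = 1/CV² = 6.82.
Then θ = mean/k = 679/6.82 = 99.6.

k ≈ 6.82, θ ≈ 99.6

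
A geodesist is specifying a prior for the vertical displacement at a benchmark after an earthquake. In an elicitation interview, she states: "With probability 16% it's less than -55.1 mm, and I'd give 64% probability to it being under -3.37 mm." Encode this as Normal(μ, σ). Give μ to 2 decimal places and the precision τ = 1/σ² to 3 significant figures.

μ = -17.08, τ = 0.000684

The p-quantile of Normal(μ,σ) is μ + z_p·σ, with z_{0.16} = -0.9945 and z_{0.64} = 0.3585.
Eliminate σ: μ = (z₂·x₁ − z₁·x₂)/(z₂ − z₁) = (0.3585·-55.1 − (-0.9945)·-3.37)/1.353 = -17.08.
Then σ = (x₂ − x₁)/(z₂ − z₁) = (-3.37 − -55.1)/1.353 = 38.24.
Precision τ = 1/σ² = 1/38.24² = 0.000684.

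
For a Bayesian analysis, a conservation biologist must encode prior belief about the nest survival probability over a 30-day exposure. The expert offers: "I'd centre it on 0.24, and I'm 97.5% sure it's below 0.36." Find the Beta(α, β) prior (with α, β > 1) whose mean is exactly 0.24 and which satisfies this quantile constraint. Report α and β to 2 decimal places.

α ≈ 13.22, β ≈ 41.87

With mean 0.24 fixed, write α = 0.24s, β = 0.76s where s = α+β.
Need P(θ < 0.36) = 0.975 under Beta(0.24s, 0.76s). Normal approximation: (q−m)/√(m(1−m)/s) ≈ z_{0.975} = 1.96, so s ≈ 0.24·0.76·(1.96)²/(0.36−0.24)² = 48.7.
At s = 48.7: P(θ<0.36) ≈ 0.968. Adjusting to match 0.975 gives s ≈ 55.09.
So α = 0.24·55.09 ≈ 13.22, β = 0.76·55.09 ≈ 41.87.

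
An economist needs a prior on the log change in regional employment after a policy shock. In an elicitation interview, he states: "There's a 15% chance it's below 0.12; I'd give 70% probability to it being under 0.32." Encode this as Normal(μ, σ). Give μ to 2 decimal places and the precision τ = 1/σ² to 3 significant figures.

μ = 0.25, τ = 60.9

For Normal(μ,σ), the p-quantile is μ + z_p·σ. Here z_{0.15} = -1.036, z_{0.7} = 0.5244.
So 0.12 = μ − 1.036σ and 0.32 = μ + 0.5244σ.
Subtracting: σ = (0.32 − 0.12)/(0.5244 − (-1.036)) = 0.13.
Then μ = 0.12 − (-1.036)·0.13 = 0.25.
Precision τ = 1/σ² = 1/0.1281² = 60.9.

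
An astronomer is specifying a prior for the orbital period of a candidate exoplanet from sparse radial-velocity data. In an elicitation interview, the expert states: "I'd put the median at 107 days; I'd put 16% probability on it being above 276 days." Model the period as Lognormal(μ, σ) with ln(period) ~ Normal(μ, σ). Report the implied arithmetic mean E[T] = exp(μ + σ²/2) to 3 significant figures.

If T ~ Lognormal(μ,σ) then ln T ~ Normal(μ,σ), so the p-quantile of ln T is μ + z_p·σ.
ln(107) = 4.673 and ln(276) = 5.62; z_{0.5} = 0, z_{0.84} = 0.9945.
σ = (5.62 − 4.673)/(0.9945 − (0)) = 0.953.
μ = 4.673 − (0)·0.953 = 4.673.
E[T] = exp(μ + σ²/2) = exp(4.673 + 0.4540) = 168 days.

E[T] ≈ 168 days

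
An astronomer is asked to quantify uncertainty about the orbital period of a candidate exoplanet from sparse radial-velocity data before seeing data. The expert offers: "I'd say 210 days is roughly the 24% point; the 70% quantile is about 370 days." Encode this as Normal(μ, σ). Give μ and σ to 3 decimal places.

μ = 301.824, σ = 130.007

For Normal(μ,σ), the p-quantile is μ + z_p·σ. Here z_{0.24} = -0.7063, z_{0.7} = 0.5244.
So 210 = μ − 0.7063σ and 370 = μ + 0.5244σ.
Subtracting: σ = (370 − 210)/(0.5244 − (-0.7063)) = 130.007.
Then μ = 210 − (-0.7063)·130.007 = 301.824.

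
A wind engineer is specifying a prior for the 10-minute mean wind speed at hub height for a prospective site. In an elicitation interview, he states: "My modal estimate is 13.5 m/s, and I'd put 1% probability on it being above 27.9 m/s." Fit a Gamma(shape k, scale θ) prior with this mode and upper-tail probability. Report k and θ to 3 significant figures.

k ≈ 10.3, θ ≈ 1.46

Gamma(k,θ) with k>1 has mode (k−1)θ, so θ = 13.5/(k−1).
Need P(X < 27.9) = 0.99 with θ tied to k this way. Start at k = 2, θ = 13.5: P(X<27.9) ≈ 0.612.
Too low — raise k to concentrate. Iterating converges to k ≈ 10.3.
Then θ = 13.5/(10.3−1) ≈ 1.46.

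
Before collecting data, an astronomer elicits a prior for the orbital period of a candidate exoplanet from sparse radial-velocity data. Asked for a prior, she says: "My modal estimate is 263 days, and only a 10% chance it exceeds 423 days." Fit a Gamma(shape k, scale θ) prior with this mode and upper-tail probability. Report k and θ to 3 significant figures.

Gamma(k,θ) with k>1 has mode (k−1)θ, so θ = 263/(k−1).
Need P(X < 423) = 0.9 with θ tied to k this way. Start at k = 2, θ = 263: P(X<423) ≈ 0.478.
Too low — raise k to concentrate. Iterating converges to k ≈ 9.33.
Then θ = 263/(9.33−1) ≈ 31.6.

k ≈ 9.33, θ ≈ 31.6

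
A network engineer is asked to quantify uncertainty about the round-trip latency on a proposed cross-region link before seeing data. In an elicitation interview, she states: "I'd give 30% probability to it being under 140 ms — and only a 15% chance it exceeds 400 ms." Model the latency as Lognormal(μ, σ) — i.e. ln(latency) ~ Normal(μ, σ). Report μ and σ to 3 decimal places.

μ ≈ 5.294, σ ≈ 0.673

If T ~ Lognormal(μ,σ) then ln T ~ Normal(μ,σ), so the p-quantile of ln T is μ + z_p·σ.
ln(140) = 4.942 and ln(400) = 5.991; z_{0.3} = -0.5244, z_{0.85} = 1.036.
σ = (5.991 − 4.942)/(1.036 − (-0.5244)) = 0.673.
μ = 4.942 − (-0.5244)·0.673 = 5.294.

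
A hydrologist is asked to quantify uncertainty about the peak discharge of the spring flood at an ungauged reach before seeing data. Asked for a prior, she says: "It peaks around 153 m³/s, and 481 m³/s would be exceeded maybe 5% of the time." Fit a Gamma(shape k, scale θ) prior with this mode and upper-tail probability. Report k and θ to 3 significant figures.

k ≈ 3, θ ≈ 76.3

Gamma(k,θ) with k>1 has mode (k−1)θ, so θ = 153/(k−1).
Need P(X < 481) = 0.95 with θ tied to k this way. Start at k = 2, θ = 153: P(X<481) ≈ 0.821.
Too low — raise k to concentrate. Iterating converges to k ≈ 3.
Then θ = 153/(3−1) ≈ 76.3.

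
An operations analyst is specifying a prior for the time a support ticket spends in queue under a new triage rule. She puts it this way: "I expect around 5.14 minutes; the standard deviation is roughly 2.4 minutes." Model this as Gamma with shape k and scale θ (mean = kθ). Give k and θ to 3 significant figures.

For Gamma(k, scale θ): mean = kθ, variance = kθ², so CV = 1/√k.
CV = SD/mean = 2.4/5.14 = 0.4669, hence k = 1/CV² = 4.59.
Then θ = mean/k = 5.14/4.59 = 1.12.

k ≈ 4.59, θ ≈ 1.12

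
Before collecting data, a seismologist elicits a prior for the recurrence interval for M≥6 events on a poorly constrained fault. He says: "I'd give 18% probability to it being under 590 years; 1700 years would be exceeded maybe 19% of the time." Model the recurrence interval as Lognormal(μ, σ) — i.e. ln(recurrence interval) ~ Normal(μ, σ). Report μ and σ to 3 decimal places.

μ ≈ 6.920, σ ≈ 0.590

If T ~ Lognormal(μ,σ) then ln T ~ Normal(μ,σ), so the p-quantile of ln T is μ + z_p·σ.
ln(590) = 6.38 and ln(1700) = 7.438; z_{0.18} = -0.9154, z_{0.81} = 0.8779.
σ = (7.438 − 6.38)/(0.8779 − (-0.9154)) = 0.590.
μ = 6.38 − (-0.9154)·0.590 = 6.920.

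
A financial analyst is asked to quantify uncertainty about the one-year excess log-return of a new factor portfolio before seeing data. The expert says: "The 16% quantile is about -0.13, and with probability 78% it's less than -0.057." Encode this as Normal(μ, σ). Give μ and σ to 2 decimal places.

μ = -0.09, σ = 0.04

For Normal(μ,σ), the p-quantile is μ + z_p·σ. Here z_{0.16} = -0.9945, z_{0.78} = 0.7722.
So -0.13 = μ − 0.9945σ and -0.057 = μ + 0.7722σ.
Subtracting: σ = (-0.057 − -0.13)/(0.7722 − (-0.9945)) = 0.04.
Then μ = -0.13 − (-0.9945)·0.04 = -0.09.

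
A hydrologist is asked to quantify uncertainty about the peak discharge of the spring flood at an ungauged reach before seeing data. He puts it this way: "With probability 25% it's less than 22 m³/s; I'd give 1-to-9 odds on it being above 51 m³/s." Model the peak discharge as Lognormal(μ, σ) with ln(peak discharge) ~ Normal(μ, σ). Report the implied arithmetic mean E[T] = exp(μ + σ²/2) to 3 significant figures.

If T ~ Lognormal(μ,σ) then ln T ~ Normal(μ,σ), so the p-quantile of ln T is μ + z_p·σ.
ln(22) = 3.091 and ln(51) = 3.932; z_{0.25} = -0.6745, z_{0.9} = 1.282.
σ = (3.932 − 3.091)/(1.282 − (-0.6745)) = 0.430.
μ = 3.091 − (-0.6745)·0.430 = 3.381.
E[T] = exp(μ + σ²/2) = exp(3.381 + 0.0924) = 32.2 m³/s.

E[T] ≈ 32.2 m³/s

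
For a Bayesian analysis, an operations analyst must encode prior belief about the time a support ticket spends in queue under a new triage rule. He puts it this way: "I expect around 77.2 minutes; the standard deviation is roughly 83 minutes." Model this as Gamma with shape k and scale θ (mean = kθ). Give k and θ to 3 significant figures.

For Gamma(k, scale θ): mean = kθ, variance = kθ², so CV = 1/√k.
CV = SD/mean = 83/77.2 = 1.075, hence k = 1/CV² = 0.865.
Then θ = mean/k = 77.2/0.865 = 89.2.

k ≈ 0.865, θ ≈ 89.2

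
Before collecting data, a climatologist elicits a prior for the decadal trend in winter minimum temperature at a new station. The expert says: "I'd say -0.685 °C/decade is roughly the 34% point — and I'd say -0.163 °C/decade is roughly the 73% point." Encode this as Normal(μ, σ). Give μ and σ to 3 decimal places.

The p-quantile of Normal(μ,σ) is μ + z_p·σ, with z_{0.34} = -0.4125 and z_{0.73} = 0.6128.
Eliminate σ: μ = (z₂·x₁ − z₁·x₂)/(z₂ − z₁) = (0.6128·-0.685 − (-0.4125)·-0.163)/1.025 = -0.475.
Then σ = (x₂ − x₁)/(z₂ − z₁) = (-0.163 − -0.685)/1.025 = 0.509.

μ = -0.475, σ = 0.509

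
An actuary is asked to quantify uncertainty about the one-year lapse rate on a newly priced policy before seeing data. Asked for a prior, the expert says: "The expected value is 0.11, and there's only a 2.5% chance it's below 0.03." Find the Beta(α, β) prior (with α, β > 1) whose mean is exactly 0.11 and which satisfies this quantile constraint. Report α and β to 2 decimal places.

With mean 0.11 fixed, write α = 0.11s, β = 0.89s where s = α+β.
Need P(θ < 0.03) = 0.025 under Beta(0.11s, 0.89s). Normal approximation: (q−m)/√(m(1−m)/s) ≈ z_{0.025} = -1.96, so s ≈ 0.11·0.89·(-1.96)²/(0.03−0.11)² = 58.8.
At s = 58.8: P(θ<0.03) ≈ 0.004. Adjusting to match 0.025 gives s ≈ 34.10.
So α = 0.11·34.10 ≈ 3.75, β = 0.89·34.10 ≈ 30.35.

α ≈ 3.75, β ≈ 30.35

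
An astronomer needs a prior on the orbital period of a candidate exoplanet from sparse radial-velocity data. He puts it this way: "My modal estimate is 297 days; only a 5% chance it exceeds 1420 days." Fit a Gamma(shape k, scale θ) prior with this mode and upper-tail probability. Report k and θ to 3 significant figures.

Gamma(k,θ) with k>1 has mode (k−1)θ, so θ = 297/(k−1).
Need P(X < 1420) = 0.95 with θ tied to k this way. Start at k = 2, θ = 297: P(X<1420) ≈ 0.952.
Too high — lower k to spread out. Iterating converges to k ≈ 1.99.
Then θ = 297/(1.99−1) ≈ 301.

k ≈ 1.99, θ ≈ 301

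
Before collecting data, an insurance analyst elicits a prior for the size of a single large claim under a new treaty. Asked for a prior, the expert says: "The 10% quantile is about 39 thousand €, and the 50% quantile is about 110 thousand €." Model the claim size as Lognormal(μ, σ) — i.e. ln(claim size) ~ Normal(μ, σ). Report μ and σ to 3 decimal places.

If T ~ Lognormal(μ,σ) then ln T ~ Normal(μ,σ), so the p-quantile of ln T is μ + z_p·σ.
ln(39) = 3.664 and ln(110) = 4.7; z_{0.1} = -1.282, z_{0.5} = 0.
σ = (4.7 − 3.664)/(0 − (-1.282)) = 0.809.
μ = 3.664 − (-1.282)·0.809 = 4.700.

μ ≈ 4.700, σ ≈ 0.809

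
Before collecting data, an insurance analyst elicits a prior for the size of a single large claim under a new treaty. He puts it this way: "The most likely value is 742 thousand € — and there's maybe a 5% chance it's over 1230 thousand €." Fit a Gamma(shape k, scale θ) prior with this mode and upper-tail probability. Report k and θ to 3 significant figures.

Gamma(k,θ) with k>1 has mode (k−1)θ, so θ = 742/(k−1).
Need P(X < 1230) = 0.95 with θ tied to k this way. Start at k = 2, θ = 742: P(X<1230) ≈ 0.493.
Too low — raise k to concentrate. Iterating converges to k ≈ 11.9.
Then θ = 742/(11.9−1) ≈ 67.9.

k ≈ 11.9, θ ≈ 67.9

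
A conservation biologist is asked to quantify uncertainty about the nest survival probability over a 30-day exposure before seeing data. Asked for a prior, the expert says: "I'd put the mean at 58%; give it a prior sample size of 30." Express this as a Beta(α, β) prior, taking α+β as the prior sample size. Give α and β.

α = 17.4, β = 12.6

Under the effective-sample-size interpretation, Beta(α, β) has prior mean α/(α+β) and prior sample size α+β.
So α+β = 30 and α/(α+β) = 0.58, giving α = 0.58·30 = 17.4 and β = 30 − 17.4 = 12.6.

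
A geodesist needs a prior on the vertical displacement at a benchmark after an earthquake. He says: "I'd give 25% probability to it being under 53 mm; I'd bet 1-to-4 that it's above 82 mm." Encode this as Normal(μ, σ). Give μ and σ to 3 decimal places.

μ = 65.902, σ = 19.128

The p-quantile of Normal(μ,σ) is μ + z_p·σ, with z_{0.25} = -0.6745 and z_{0.8} = 0.8416.
Eliminate σ: μ = (z₂·x₁ − z₁·x₂)/(z₂ − z₁) = (0.8416·53 − (-0.6745)·82)/1.516 = 65.902.
Then σ = (x₂ − x₁)/(z₂ − z₁) = (82 − 53)/1.516 = 19.128.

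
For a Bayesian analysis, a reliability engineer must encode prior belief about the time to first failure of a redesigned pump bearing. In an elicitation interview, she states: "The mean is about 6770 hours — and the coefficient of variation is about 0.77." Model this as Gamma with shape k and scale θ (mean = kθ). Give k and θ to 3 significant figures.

For Gamma(k, scale θ): mean = kθ, variance = kθ², so CV = 1/√k.
CV = 0.77, hence k = 1/CV² = 1.69.
Then θ = mean/k = 6770/1.69 = 4010.

k ≈ 1.69, θ ≈ 4010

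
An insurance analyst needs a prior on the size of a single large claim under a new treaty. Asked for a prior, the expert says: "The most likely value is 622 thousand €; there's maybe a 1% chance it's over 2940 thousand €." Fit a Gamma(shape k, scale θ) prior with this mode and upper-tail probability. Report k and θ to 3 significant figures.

k ≈ 2.65, θ ≈ 376

Gamma(k,θ) with k>1 has mode (k−1)θ, so θ = 622/(k−1).
Need P(X < 2940) = 0.99 with θ tied to k this way. Start at k = 2, θ = 622: P(X<2940) ≈ 0.949.
Too low — raise k to concentrate. Iterating converges to k ≈ 2.65.
Then θ = 622/(2.65−1) ≈ 376.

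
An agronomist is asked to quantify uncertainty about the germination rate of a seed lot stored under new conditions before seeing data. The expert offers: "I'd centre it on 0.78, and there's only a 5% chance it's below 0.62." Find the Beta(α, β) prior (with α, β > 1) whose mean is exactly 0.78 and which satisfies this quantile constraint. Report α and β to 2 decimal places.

α ≈ 16.30, β ≈ 4.60

With mean 0.78 fixed, write α = 0.78s, β = 0.22s where s = α+β.
Need P(θ < 0.62) = 0.05 under Beta(0.78s, 0.22s). Normal approximation: (q−m)/√(m(1−m)/s) ≈ z_{0.05} = -1.64, so s ≈ 0.78·0.22·(-1.64)²/(0.62−0.78)² = 18.1.
At s = 18.1: P(θ<0.62) ≈ 0.061. Adjusting to match 0.05 gives s ≈ 20.90.
So α = 0.78·20.90 ≈ 16.30, β = 0.22·20.90 ≈ 4.60.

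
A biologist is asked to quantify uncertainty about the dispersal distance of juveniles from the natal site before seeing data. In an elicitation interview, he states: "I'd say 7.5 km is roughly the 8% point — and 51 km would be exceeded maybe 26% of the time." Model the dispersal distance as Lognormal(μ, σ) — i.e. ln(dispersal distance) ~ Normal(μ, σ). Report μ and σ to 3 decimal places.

μ ≈ 3.330, σ ≈ 0.936

If T ~ Lognormal(μ,σ) then ln T ~ Normal(μ,σ), so the p-quantile of ln T is μ + z_p·σ.
ln(7.5) = 2.015 and ln(51) = 3.932; z_{0.08} = -1.405, z_{0.74} = 0.6433.
σ = (3.932 − 2.015)/(0.6433 − (-1.405)) = 0.936.
μ = 2.015 − (-1.405)·0.936 = 3.330.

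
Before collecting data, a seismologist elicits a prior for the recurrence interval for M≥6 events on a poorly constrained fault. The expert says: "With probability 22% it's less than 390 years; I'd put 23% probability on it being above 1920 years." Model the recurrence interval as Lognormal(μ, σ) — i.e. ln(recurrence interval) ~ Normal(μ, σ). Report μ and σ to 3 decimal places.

If T ~ Lognormal(μ,σ) then ln T ~ Normal(μ,σ), so the p-quantile of ln T is μ + z_p·σ.
ln(390) = 5.966 and ln(1920) = 7.56; z_{0.22} = -0.7722, z_{0.77} = 0.7388.
σ = (7.56 − 5.966)/(0.7388 − (-0.7722)) = 1.055.
μ = 5.966 − (-0.7722)·1.055 = 6.781.

μ ≈ 6.781, σ ≈ 1.055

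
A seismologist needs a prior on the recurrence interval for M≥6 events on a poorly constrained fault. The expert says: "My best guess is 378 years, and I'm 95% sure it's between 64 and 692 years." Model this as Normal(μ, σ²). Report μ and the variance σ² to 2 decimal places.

A symmetric 95% interval runs μ ± z·σ with z = 1.96.
Half-width = 314, so σ = 314/1.96 = 160.207 and σ² = 25666.29.
μ is the stated best guess, 378.00.

μ = 378.00, σ² = 25666.29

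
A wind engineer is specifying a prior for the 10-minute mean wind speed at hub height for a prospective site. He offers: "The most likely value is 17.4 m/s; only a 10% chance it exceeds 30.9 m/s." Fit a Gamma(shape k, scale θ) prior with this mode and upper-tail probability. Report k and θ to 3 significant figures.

Gamma(k,θ) with k>1 has mode (k−1)θ, so θ = 17.4/(k−1).
Need P(X < 30.9) = 0.9 with θ tied to k this way. Start at k = 2, θ = 17.4: P(X<30.9) ≈ 0.530.
Too low — raise k to concentrate. Iterating converges to k ≈ 6.77.
Then θ = 17.4/(6.77−1) ≈ 3.02.

k ≈ 6.77, θ ≈ 3.02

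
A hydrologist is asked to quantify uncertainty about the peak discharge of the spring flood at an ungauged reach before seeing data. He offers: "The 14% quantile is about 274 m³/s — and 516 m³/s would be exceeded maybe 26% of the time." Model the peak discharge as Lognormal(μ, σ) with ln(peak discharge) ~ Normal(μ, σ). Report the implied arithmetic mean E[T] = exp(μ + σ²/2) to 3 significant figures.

If T ~ Lognormal(μ,σ) then ln T ~ Normal(μ,σ), so the p-quantile of ln T is μ + z_p·σ.
ln(274) = 5.613 and ln(516) = 6.246; z_{0.14} = -1.08, z_{0.74} = 0.6433.
σ = (6.246 − 5.613)/(0.6433 − (-1.08)) = 0.367.
μ = 5.613 − (-1.08)·0.367 = 6.010.
E[T] = exp(μ + σ²/2) = exp(6.010 + 0.0674) = 436 m³/s.

E[T] ≈ 436 m³/s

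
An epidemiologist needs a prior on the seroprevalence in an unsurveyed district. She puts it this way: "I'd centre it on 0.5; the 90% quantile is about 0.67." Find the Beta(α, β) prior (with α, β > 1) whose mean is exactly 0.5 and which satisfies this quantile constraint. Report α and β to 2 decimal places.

With mean 0.5 fixed, write α = 0.5s, β = 0.5s where s = α+β.
Need P(θ < 0.67) = 0.9 under Beta(0.5s, 0.5s). Normal approximation: (q−m)/√(m(1−m)/s) ≈ z_{0.9} = 1.28, so s ≈ 0.5·0.5·(1.28)²/(0.67−0.5)² = 14.2.
At s = 14.2: P(θ<0.67) ≈ 0.903. Adjusting to match 0.9 gives s ≈ 13.85.
So α = 0.5·13.85 ≈ 6.93, β = 0.5·13.85 ≈ 6.93.

α ≈ 6.93, β ≈ 6.93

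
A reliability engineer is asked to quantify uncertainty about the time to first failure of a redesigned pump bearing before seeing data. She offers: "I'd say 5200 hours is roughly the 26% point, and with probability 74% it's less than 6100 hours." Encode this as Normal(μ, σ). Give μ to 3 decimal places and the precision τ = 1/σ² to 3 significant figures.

The p-quantile of Normal(μ,σ) is μ + z_p·σ, with z_{0.26} = -0.6433 and z_{0.74} = 0.6433.
Eliminate σ: μ = (z₂·x₁ − z₁·x₂)/(z₂ − z₁) = (0.6433·5200 − (-0.6433)·6100)/1.287 = 5650.000.
Then σ = (x₂ − x₁)/(z₂ − z₁) = (6100 − 5200)/1.287 = 699.469.
Precision τ = 1/σ² = 1/699.5² = 2.04e-06.

μ = 5650.000, τ = 2.04e-06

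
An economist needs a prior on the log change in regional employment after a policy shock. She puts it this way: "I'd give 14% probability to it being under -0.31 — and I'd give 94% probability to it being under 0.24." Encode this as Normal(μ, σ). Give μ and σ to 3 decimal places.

The p-quantile of Normal(μ,σ) is μ + z_p·σ, with z_{0.14} = -1.08 and z_{0.94} = 1.555.
Eliminate σ: μ = (z₂·x₁ − z₁·x₂)/(z₂ − z₁) = (1.555·-0.31 − (-1.08)·0.24)/2.635 = -0.085.
Then σ = (x₂ − x₁)/(z₂ − z₁) = (0.24 − -0.31)/2.635 = 0.209.

μ = -0.085, σ = 0.209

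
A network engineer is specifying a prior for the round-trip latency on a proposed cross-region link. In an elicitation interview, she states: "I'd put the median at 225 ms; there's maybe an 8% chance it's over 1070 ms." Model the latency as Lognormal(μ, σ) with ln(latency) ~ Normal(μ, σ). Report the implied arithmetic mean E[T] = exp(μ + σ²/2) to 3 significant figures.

If T ~ Lognormal(μ,σ) then ln T ~ Normal(μ,σ), so the p-quantile of ln T is μ + z_p·σ.
ln(225) = 5.416 and ln(1070) = 6.975; z_{0.5} = 0, z_{0.92} = 1.405.
σ = (6.975 − 5.416)/(1.405 − (0)) = 1.110.
μ = 5.416 − (0)·1.110 = 5.416.
E[T] = exp(μ + σ²/2) = exp(5.416 + 0.6158) = 417 ms.

E[T] ≈ 417 ms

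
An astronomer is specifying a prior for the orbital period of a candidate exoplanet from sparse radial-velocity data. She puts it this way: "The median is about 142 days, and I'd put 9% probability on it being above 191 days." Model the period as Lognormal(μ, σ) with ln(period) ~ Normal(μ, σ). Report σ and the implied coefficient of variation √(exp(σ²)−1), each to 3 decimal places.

If T ~ Lognormal(μ,σ) then ln T ~ Normal(μ,σ), so the p-quantile of ln T is μ + z_p·σ.
ln(142) = 4.956 and ln(191) = 5.252; z_{0.5} = 0, z_{0.91} = 1.341.
σ = (5.252 − 4.956)/(1.341 − (0)) = 0.221.
μ = 4.956 − (0)·0.221 = 4.956.
CV = √(exp(σ²)−1) = √(exp(0.0489)−1) = 0.224.

σ ≈ 0.221, CV ≈ 0.224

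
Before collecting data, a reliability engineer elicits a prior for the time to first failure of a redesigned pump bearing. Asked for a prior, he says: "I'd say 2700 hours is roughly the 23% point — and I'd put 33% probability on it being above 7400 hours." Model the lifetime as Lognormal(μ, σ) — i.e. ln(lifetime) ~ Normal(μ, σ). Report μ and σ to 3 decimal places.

If T ~ Lognormal(μ,σ) then ln T ~ Normal(μ,σ), so the p-quantile of ln T is μ + z_p·σ.
ln(2700) = 7.901 and ln(7400) = 8.909; z_{0.23} = -0.7388, z_{0.67} = 0.4399.
σ = (8.909 − 7.901)/(0.4399 − (-0.7388)) = 0.855.
μ = 7.901 − (-0.7388)·0.855 = 8.533.

μ ≈ 8.533, σ ≈ 0.855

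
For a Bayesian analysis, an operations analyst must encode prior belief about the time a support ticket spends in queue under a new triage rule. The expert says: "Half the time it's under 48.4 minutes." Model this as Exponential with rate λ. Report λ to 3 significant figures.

λ ≈ 0.0143

Exponential median = ln 2 / λ, so λ = ln 2 / 48.4 = 0.0143.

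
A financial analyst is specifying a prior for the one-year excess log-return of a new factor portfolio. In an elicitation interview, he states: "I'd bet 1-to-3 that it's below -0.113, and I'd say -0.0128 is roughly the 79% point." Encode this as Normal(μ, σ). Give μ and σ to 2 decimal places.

μ = -0.07, σ = 0.07

The p-quantile of Normal(μ,σ) is μ + z_p·σ, with z_{0.25} = -0.6745 and z_{0.79} = 0.8064.
Eliminate σ: μ = (z₂·x₁ − z₁·x₂)/(z₂ − z₁) = (0.8064·-0.113 − (-0.6745)·-0.0128)/1.481 = -0.07.
Then σ = (x₂ − x₁)/(z₂ − z₁) = (-0.0128 − -0.113)/1.481 = 0.07.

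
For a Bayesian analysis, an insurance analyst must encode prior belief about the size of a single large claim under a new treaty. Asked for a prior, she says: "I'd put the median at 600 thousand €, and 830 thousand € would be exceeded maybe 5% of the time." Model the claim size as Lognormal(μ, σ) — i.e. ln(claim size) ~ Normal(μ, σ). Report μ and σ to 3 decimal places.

μ ≈ 6.397, σ ≈ 0.197

If T ~ Lognormal(μ,σ) then ln T ~ Normal(μ,σ), so the p-quantile of ln T is μ + z_p·σ.
ln(600) = 6.397 and ln(830) = 6.721; z_{0.5} = 0, z_{0.95} = 1.645.
σ = (6.721 − 6.397)/(1.645 − (0)) = 0.197.
μ = 6.397 − (0)·0.197 = 6.397.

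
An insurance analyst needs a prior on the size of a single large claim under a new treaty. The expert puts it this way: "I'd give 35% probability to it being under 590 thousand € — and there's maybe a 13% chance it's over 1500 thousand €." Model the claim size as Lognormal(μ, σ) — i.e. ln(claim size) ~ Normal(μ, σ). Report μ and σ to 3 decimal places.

μ ≈ 6.618, σ ≈ 0.617

If T ~ Lognormal(μ,σ) then ln T ~ Normal(μ,σ), so the p-quantile of ln T is μ + z_p·σ.
ln(590) = 6.38 and ln(1500) = 7.313; z_{0.35} = -0.3853, z_{0.87} = 1.126.
σ = (7.313 − 6.38)/(1.126 − (-0.3853)) = 0.617.
μ = 6.38 − (-0.3853)·0.617 = 6.618.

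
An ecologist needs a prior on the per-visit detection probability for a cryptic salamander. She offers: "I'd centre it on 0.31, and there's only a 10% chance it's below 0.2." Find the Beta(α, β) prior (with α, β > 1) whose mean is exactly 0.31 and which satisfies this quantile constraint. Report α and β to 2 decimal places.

α ≈ 8.33, β ≈ 18.54

With mean 0.31 fixed, write α = 0.31s, β = 0.69s where s = α+β.
Need P(θ < 0.2) = 0.1 under Beta(0.31s, 0.69s). Normal approximation: (q−m)/√(m(1−m)/s) ≈ z_{0.1} = -1.28, so s ≈ 0.31·0.69·(-1.28)²/(0.2−0.31)² = 29.0.
At s = 29.0: P(θ<0.2) ≈ 0.091. Adjusting to match 0.1 gives s ≈ 26.88.
So α = 0.31·26.88 ≈ 8.33, β = 0.69·26.88 ≈ 18.54.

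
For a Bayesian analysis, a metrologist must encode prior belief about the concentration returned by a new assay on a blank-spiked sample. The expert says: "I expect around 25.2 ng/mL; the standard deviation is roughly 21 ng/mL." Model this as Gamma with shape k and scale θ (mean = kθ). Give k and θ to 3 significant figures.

k ≈ 1.44, θ ≈ 17.5

For Gamma(k, scale θ): mean = kθ, variance = kθ², so CV = 1/√k.
CV = SD/mean = 21/25.2 = 0.8333, hence k = 1/CV² = 1.44.
Then θ = mean/k = 25.2/1.44 = 17.5.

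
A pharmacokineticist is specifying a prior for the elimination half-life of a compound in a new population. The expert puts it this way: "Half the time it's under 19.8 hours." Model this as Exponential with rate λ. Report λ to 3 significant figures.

Exponential median = ln 2 / λ, so λ = ln 2 / 19.8 = 0.035.

λ ≈ 0.035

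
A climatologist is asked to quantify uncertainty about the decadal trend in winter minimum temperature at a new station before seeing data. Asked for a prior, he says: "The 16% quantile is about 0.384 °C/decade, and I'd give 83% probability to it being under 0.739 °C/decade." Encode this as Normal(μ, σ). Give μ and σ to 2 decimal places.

For Normal(μ,σ), the p-quantile is μ + z_p·σ. Here z_{0.16} = -0.9945, z_{0.83} = 0.9542.
So 0.384 = μ − 0.9945σ and 0.739 = μ + 0.9542σ.
Subtracting: σ = (0.739 − 0.384)/(0.9542 − (-0.9945)) = 0.18.
Then μ = 0.384 − (-0.9945)·0.18 = 0.57.

μ = 0.57, σ = 0.18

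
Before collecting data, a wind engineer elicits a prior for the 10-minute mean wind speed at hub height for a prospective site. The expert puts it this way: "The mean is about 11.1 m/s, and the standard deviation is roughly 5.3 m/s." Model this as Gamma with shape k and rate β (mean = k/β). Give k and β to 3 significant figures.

k ≈ 4.39, β ≈ 0.395

For Gamma(k, rate β): mean = k/β, variance = k/β², so CV = 1/√k.
CV = SD/mean = 5.3/11.1 = 0.4775, hence k = 1/CV² = 4.39.
Then β = k/mean = 4.39/11.1 = 0.395.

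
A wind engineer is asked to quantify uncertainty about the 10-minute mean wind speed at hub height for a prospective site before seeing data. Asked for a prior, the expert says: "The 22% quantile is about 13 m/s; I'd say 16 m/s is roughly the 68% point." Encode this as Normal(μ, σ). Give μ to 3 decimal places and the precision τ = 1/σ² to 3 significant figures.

μ = 14.868, τ = 0.171

For Normal(μ,σ), the p-quantile is μ + z_p·σ. Here z_{0.22} = -0.7722, z_{0.68} = 0.4677.
So 13 = μ − 0.7722σ and 16 = μ + 0.4677σ.
Subtracting: σ = (16 − 13)/(0.4677 − (-0.7722)) = 2.420.
Then μ = 13 − (-0.7722)·2.420 = 14.868.
Precision τ = 1/σ² = 1/2.42² = 0.171.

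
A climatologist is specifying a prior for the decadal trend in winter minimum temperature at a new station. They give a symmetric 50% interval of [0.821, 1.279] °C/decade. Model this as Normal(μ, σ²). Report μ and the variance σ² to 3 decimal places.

μ = 1.050, σ² = 0.115

A symmetric 50% interval runs μ ± z·σ with z = 0.6745.
Half-width = 0.229, so σ = 0.229/0.6745 = 0.3395 and σ² = 0.115.
μ is the interval midpoint, 1.050.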